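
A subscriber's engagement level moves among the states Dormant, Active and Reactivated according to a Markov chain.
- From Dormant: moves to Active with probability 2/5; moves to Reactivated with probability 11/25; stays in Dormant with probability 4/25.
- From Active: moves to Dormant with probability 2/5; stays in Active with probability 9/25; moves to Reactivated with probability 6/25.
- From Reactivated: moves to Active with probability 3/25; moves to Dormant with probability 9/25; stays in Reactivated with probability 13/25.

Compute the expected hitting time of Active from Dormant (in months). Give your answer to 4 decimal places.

3.7582

Let t(s) be the expected number of months to first reach Active from state s, with t(Active) = 0. Conditioning on the first month:
t(Dormant) = 1 + 0.16·t(Dormant) + 0.44·t(Reactivated)
t(Reactivated) = 1 + 0.36·t(Dormant) + 0.52·t(Reactivated)
Solving: t(Dormant) = 3.7582, t(Reactivated) = 4.9020.
Expected months from Dormant to Active: 3.7582.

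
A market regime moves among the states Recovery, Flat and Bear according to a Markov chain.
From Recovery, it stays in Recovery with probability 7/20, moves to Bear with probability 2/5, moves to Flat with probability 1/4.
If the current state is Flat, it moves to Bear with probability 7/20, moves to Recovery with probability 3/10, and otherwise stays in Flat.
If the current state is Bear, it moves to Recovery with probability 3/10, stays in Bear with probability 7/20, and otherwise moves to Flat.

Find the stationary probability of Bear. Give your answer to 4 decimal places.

0.3658

Let the stationary distribution be π with π = πP and π_1 + π_2 + π_3 = 1.
π_1 = 0.35·π_1 + 0.3·π_2 + 0.3·π_3
π_2 = 0.25·π_1 + 0.35·π_2 + 0.35·π_3
Solving with the normalization constraint gives π = (0.3158, 0.3184, 0.3658).
So the stationary probability of Bear is 0.3658.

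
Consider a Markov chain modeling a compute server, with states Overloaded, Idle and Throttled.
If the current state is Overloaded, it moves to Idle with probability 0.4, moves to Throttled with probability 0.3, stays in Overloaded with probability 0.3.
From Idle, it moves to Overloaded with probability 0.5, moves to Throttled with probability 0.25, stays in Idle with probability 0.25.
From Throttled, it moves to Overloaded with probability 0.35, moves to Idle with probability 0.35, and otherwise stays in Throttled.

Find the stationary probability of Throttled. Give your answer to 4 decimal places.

Let the stationary distribution be π with π = πP and π_1 + π_2 + π_3 = 1.
π_1 = 0.3·π_1 + 0.5·π_2 + 0.35·π_3
π_2 = 0.4·π_1 + 0.25·π_2 + 0.35·π_3
Solving with the normalization constraint gives π = (0.3813, 0.3355, 0.2832).
So the stationary probability of Throttled is 0.2832.

0.2832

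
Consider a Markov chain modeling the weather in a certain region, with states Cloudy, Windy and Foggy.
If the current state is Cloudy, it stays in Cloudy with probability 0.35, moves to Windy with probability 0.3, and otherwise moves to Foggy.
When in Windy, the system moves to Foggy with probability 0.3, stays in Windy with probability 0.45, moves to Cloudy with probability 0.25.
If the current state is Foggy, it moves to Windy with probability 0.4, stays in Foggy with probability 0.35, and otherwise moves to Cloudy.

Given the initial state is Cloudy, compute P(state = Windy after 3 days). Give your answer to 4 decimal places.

0.3905

Propagate the distribution vector 3 days from Cloudy.
After 0 days: (1.0000, 0.0000, 0.0000)
After 1 day: (0.3500, 0.3000, 0.3500)
After 2 days: (0.2850, 0.3800, 0.3350)
After 3 days: (0.2785, 0.3905, 0.3310)
P(in Windy after 3 days) = 0.3905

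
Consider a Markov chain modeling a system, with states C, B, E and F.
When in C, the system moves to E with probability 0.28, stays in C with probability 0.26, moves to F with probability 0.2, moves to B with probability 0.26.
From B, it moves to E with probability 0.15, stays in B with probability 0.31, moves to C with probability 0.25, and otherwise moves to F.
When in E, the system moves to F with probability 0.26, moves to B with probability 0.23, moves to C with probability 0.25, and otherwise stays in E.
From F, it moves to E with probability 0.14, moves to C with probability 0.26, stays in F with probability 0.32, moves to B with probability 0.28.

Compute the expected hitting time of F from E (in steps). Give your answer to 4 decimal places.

3.9589

Let t(s) be the expected number of steps to first reach F from state s, with t(F) = 0. Conditioning on the first step:
t(C) = 1 + 0.26·t(C) + 0.26·t(B) + 0.28·t(E)
t(B) = 1 + 0.25·t(C) + 0.31·t(B) + 0.15·t(E)
t(E) = 1 + 0.25·t(C) + 0.23·t(B) + 0.26·t(E)
Solving: t(C) = 4.1949, t(B) = 3.8298, t(E) = 3.9589.
Expected steps from E to F: 3.9589.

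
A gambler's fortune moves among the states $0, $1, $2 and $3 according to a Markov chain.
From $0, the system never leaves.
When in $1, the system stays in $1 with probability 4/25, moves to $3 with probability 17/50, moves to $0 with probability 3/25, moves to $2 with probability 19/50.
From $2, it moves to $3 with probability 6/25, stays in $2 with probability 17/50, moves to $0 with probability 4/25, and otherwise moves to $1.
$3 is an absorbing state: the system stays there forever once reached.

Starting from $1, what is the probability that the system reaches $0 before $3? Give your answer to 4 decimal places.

0.3073

Let h(s) be the probability of absorption at $0 starting from transient state s. Then h($0) = 1 and h($3) = 0. By first-step analysis:
h($1) = 0.12·1 + 0.16·h($1) + 0.38·h($2) + 0.34·0
h($2) = 0.16·1 + 0.26·h($1) + 0.34·h($2) + 0.24·0
Solving: h($1) = 0.3073, h($2) = 0.3635.
Starting from $1, the probability is 0.3073.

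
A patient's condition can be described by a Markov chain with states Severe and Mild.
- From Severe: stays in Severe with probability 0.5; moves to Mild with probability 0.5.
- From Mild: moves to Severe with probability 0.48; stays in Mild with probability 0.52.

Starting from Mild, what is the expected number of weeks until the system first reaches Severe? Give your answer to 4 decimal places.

2.0833

Let t(s) be the expected number of weeks to first reach Severe from state s, with t(Severe) = 0. Conditioning on the first week:
t(Mild) = 1 + 0.52·t(Mild)
Solving: t(Mild) = 2.0833.
Expected weeks from Mild to Severe: 2.0833.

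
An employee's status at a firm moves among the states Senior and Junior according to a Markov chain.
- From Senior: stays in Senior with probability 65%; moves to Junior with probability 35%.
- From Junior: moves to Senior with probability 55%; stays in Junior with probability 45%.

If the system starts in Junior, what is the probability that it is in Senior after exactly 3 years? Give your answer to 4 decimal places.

0.6105

Propagate the distribution vector 3 years from Junior.
After 0 years: (0.0000, 1.0000)
After 1 year: (0.5500, 0.4500)
After 2 years: (0.6050, 0.3950)
After 3 years: (0.6105, 0.3895)
P(in Senior after 3 years) = 0.6105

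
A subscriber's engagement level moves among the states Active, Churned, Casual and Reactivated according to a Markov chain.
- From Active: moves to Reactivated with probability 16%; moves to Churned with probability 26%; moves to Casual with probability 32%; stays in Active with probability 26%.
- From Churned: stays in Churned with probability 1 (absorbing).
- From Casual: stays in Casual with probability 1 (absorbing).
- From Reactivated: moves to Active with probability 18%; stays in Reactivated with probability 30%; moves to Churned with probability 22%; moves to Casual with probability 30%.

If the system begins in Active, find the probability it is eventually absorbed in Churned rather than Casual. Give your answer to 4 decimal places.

Let h(s) be the probability of absorption at Churned starting from transient state s. Then h(Churned) = 1 and h(Casual) = 0. By first-step analysis:
h(Active) = 0.26·h(Active) + 0.26·1 + 0.32·0 + 0.16·h(Reactivated)
h(Reactivated) = 0.18·h(Active) + 0.22·1 + 0.3·0 + 0.3·h(Reactivated)
Solving: h(Active) = 0.4440, h(Reactivated) = 0.4285.
Starting from Active, the probability is 0.4440.

0.4440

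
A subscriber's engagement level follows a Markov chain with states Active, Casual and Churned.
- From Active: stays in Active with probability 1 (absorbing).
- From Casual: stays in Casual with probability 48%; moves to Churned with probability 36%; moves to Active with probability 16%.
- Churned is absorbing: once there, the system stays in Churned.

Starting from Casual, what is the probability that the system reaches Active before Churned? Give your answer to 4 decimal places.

0.3077

Let h(s) be the probability of absorption at Active starting from transient state s. Then h(Active) = 1 and h(Churned) = 0. By first-step analysis:
h(Casual) = 0.16·1 + 0.48·h(Casual) + 0.36·0
Solving: h(Casual) = 0.3077.
Starting from Casual, the probability is 0.3077.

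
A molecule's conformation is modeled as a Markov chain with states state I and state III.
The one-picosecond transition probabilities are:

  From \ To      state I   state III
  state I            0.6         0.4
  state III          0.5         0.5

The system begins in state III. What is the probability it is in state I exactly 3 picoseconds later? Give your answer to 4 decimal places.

0.5550

Propagate the distribution vector 3 picoseconds from state III.
After 0 picoseconds: (0.0000, 1.0000)
After 1 picosecond: (0.5000, 0.5000)
After 2 picoseconds: (0.5500, 0.4500)
After 3 picoseconds: (0.5550, 0.4450)
P(in state I after 3 picoseconds) = 0.5550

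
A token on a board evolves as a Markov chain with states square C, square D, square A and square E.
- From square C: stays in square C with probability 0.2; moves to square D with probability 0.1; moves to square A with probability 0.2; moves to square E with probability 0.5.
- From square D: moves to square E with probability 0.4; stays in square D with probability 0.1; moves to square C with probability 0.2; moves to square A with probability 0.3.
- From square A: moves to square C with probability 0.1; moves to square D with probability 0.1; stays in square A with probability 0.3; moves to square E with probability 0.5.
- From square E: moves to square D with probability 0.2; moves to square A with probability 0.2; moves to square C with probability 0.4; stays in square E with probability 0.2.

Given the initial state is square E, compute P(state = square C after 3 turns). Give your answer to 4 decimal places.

Propagate the distribution vector 3 turns from square E.
After 0 turns: (0.0000, 0.0000, 0.0000, 1.0000)
After 1 turn: (0.4000, 0.2000, 0.2000, 0.2000)
After 2 turns: (0.2200, 0.1200, 0.2400, 0.4200)
After 3 turns: (0.2600, 0.1420, 0.2360, 0.3620)
P(in square C after 3 turns) = 0.2600

0.2600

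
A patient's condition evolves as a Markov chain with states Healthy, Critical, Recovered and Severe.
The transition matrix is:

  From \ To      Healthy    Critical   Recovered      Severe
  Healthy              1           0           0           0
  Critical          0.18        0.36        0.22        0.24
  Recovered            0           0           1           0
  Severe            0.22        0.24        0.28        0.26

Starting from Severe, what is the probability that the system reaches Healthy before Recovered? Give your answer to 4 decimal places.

0.4423

Let h(s) be the probability of absorption at Healthy starting from transient state s. Then h(Healthy) = 1 and h(Recovered) = 0. By first-step analysis:
h(Critical) = 0.18·1 + 0.36·h(Critical) + 0.22·0 + 0.24·h(Severe)
h(Severe) = 0.22·1 + 0.24·h(Critical) + 0.28·0 + 0.26·h(Severe)
Solving: h(Critical) = 0.4471, h(Severe) = 0.4423.
Starting from Severe, the probability is 0.4423.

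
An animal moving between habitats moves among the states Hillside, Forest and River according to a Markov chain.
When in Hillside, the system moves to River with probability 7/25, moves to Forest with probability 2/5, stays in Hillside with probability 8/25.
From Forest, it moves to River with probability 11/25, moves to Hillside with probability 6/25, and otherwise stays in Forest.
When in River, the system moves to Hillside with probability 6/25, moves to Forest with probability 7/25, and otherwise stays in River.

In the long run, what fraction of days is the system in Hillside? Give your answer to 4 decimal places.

Let the stationary distribution be π with π = πP and π_1 + π_2 + π_3 = 1.
π_1 = 0.32·π_1 + 0.24·π_2 + 0.24·π_3
π_2 = 0.4·π_1 + 0.32·π_2 + 0.28·π_3
Solving with the normalization constraint gives π = (0.2609, 0.3243, 0.4149).
So the stationary probability of Hillside is 0.2609.

0.2609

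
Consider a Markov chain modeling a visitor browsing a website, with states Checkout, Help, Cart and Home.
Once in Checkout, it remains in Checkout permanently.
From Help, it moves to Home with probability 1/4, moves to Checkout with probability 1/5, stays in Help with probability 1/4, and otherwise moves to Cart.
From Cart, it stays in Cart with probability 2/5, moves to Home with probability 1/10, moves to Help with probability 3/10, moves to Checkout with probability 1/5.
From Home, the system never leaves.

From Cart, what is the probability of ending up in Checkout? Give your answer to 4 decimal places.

0.5833

Let h(s) be the probability of absorption at Checkout starting from transient state s. Then h(Checkout) = 1 and h(Home) = 0. By first-step analysis:
h(Help) = 0.2·1 + 0.25·h(Help) + 0.3·h(Cart) + 0.25·0
h(Cart) = 0.2·1 + 0.3·h(Help) + 0.4·h(Cart) + 0.1·0
Solving: h(Help) = 0.5000, h(Cart) = 0.5833.
Starting from Cart, the probability is 0.5833.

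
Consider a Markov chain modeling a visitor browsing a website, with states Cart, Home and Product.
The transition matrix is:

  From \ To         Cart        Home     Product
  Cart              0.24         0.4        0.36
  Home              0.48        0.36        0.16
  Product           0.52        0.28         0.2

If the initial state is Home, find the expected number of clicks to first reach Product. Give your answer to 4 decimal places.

4.2120

Let t(s) be the expected number of clicks to first reach Product from state s, with t(Product) = 0. Conditioning on the first click:
t(Cart) = 1 + 0.24·t(Cart) + 0.4·t(Home)
t(Home) = 1 + 0.48·t(Cart) + 0.36·t(Home)
Solving: t(Cart) = 3.5326, t(Home) = 4.2120.
Expected clicks from Home to Product: 4.2120.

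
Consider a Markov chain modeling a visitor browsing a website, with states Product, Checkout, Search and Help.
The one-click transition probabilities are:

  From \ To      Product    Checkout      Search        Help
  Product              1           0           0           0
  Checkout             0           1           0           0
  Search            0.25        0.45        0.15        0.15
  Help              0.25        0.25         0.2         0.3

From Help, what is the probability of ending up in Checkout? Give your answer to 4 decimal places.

Let h(s) be the probability of absorption at Checkout starting from transient state s. Then h(Checkout) = 1 and h(Product) = 0. By first-step analysis:
h(Search) = 0.25·0 + 0.45·1 + 0.15·h(Search) + 0.15·h(Help)
h(Help) = 0.25·0 + 0.25·1 + 0.2·h(Search) + 0.3·h(Help)
Solving: h(Search) = 0.6239, h(Help) = 0.5354.
Starting from Help, the probability is 0.5354.

0.5354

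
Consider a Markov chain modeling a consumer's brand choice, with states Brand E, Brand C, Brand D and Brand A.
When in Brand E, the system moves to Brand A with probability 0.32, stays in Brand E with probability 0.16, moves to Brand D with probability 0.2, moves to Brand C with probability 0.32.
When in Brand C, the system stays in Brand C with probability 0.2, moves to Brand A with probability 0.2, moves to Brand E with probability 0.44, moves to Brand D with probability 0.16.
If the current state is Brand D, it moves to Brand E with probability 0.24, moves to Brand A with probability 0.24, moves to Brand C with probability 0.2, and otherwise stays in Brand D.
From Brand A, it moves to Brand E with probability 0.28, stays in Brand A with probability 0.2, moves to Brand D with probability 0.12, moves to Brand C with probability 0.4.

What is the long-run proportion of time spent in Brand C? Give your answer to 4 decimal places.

0.2824

Let the stationary distribution be π with π = πP and π_1 + π_2 + π_3 + π_4 = 1.
π_1 = 0.16·π_1 + 0.44·π_2 + 0.24·π_3 + 0.28·π_4
π_2 = 0.32·π_1 + 0.2·π_2 + 0.2·π_3 + 0.4·π_4
π_3 = 0.2·π_1 + 0.16·π_2 + 0.32·π_3 + 0.12·π_4
Solving with the normalization constraint gives π = (0.2835, 0.2824, 0.1925, 0.2417).
So the stationary probability of Brand C is 0.2824.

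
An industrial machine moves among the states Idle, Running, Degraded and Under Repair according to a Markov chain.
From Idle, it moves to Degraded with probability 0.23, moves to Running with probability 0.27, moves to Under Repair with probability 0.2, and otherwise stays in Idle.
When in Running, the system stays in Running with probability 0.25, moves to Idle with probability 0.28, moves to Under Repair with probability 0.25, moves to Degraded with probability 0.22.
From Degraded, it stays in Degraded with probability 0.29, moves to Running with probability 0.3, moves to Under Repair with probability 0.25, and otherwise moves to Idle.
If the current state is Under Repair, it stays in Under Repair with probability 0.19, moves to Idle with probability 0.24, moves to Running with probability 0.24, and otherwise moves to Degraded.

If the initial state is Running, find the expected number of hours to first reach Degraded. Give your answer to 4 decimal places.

Let t(s) be the expected number of hours to first reach Degraded from state s, with t(Degraded) = 0. Conditioning on the first hour:
t(Idle) = 1 + 0.3·t(Idle) + 0.27·t(Running) + 0.2·t(Under Repair)
t(Running) = 1 + 0.28·t(Idle) + 0.25·t(Running) + 0.25·t(Under Repair)
t(Under Repair) = 1 + 0.24·t(Idle) + 0.24·t(Running) + 0.19·t(Under Repair)
Solving: t(Idle) = 4.0242, t(Running) = 4.0441, t(Under Repair) = 3.6252.
Expected hours from Running to Degraded: 4.0441.

4.0441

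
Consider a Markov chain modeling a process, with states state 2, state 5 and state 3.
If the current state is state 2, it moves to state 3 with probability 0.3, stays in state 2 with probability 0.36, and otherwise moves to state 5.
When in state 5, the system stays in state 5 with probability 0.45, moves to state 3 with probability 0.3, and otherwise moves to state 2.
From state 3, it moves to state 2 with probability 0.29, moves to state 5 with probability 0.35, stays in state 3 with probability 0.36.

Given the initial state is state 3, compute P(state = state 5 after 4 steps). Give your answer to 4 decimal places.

Propagate the distribution vector 4 steps from state 3.
After 0 steps: (0.0000, 0.0000, 1.0000)
After 1 step: (0.2900, 0.3500, 0.3600)
After 2 steps: (0.2963, 0.3821, 0.3216)
After 3 steps: (0.2955, 0.3852, 0.3193)
After 4 steps: (0.2953, 0.3856, 0.3192)
P(in state 5 after 4 steps) = 0.3856

0.3856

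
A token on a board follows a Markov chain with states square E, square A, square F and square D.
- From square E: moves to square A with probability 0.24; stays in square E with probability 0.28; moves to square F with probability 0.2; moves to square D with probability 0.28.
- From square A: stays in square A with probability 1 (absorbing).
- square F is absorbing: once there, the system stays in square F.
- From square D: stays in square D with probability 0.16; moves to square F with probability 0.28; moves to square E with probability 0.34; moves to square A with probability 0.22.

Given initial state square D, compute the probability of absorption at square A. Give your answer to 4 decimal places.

Let h(s) be the probability of absorption at square A starting from transient state s. Then h(square A) = 1 and h(square F) = 0. By first-step analysis:
h(square E) = 0.28·h(square E) + 0.24·1 + 0.2·0 + 0.28·h(square D)
h(square D) = 0.34·h(square E) + 0.22·1 + 0.28·0 + 0.16·h(square D)
Solving: h(square E) = 0.5165, h(square D) = 0.4710.
Starting from square D, the probability is 0.4710.

0.4710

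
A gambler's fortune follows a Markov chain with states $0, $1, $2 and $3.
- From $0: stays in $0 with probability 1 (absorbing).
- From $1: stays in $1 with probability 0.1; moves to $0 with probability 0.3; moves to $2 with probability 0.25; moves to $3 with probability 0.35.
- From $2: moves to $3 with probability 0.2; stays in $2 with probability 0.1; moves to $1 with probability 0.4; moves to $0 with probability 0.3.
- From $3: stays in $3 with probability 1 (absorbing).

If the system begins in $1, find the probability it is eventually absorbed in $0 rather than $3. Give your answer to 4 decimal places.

0.4859

Let h(s) be the probability of absorption at $0 starting from transient state s. Then h($0) = 1 and h($3) = 0. By first-step analysis:
h($1) = 0.3·1 + 0.1·h($1) + 0.25·h($2) + 0.35·0
h($2) = 0.3·1 + 0.4·h($1) + 0.1·h($2) + 0.2·0
Solving: h($1) = 0.4859, h($2) = 0.5493.
Starting from $1, the probability is 0.4859.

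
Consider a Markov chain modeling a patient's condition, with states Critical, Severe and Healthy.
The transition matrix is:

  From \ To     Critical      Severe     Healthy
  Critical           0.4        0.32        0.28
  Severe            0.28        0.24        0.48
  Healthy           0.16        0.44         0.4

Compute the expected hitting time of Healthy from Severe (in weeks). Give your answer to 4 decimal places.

Let t(s) be the expected number of weeks to first reach Healthy from state s, with t(Healthy) = 0. Conditioning on the first week:
t(Critical) = 1 + 0.4·t(Critical) + 0.32·t(Severe)
t(Severe) = 1 + 0.28·t(Critical) + 0.24·t(Severe)
Solving: t(Critical) = 2.9476, t(Severe) = 2.4017.
Expected weeks from Severe to Healthy: 2.4017.

2.4017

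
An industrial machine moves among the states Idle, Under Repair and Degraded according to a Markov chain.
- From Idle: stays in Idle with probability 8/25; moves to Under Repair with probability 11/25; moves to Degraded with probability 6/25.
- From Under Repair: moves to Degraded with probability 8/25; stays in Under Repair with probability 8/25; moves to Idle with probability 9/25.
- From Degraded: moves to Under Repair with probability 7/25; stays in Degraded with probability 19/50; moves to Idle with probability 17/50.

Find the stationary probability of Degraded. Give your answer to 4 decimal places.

0.3115

Let the stationary distribution be π with π = πP and π_1 + π_2 + π_3 = 1.
π_1 = 0.32·π_1 + 0.36·π_2 + 0.34·π_3
π_2 = 0.44·π_1 + 0.32·π_2 + 0.28·π_3
Solving with the normalization constraint gives π = (0.3402, 0.3484, 0.3115).
So the stationary probability of Degraded is 0.3115.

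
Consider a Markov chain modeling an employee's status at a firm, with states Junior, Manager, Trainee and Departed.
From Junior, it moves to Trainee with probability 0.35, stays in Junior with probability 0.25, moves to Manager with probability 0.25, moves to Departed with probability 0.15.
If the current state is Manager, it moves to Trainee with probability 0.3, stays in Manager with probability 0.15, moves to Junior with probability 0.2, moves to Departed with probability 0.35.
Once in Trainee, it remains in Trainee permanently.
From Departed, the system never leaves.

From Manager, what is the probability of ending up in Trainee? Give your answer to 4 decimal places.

Let h(s) be the probability of absorption at Trainee starting from transient state s. Then h(Trainee) = 1 and h(Departed) = 0. By first-step analysis:
h(Junior) = 0.25·h(Junior) + 0.25·h(Manager) + 0.35·1 + 0.15·0
h(Manager) = 0.2·h(Junior) + 0.15·h(Manager) + 0.3·1 + 0.35·0
Solving: h(Junior) = 0.6340, h(Manager) = 0.5021.
Starting from Manager, the probability is 0.5021.

0.5021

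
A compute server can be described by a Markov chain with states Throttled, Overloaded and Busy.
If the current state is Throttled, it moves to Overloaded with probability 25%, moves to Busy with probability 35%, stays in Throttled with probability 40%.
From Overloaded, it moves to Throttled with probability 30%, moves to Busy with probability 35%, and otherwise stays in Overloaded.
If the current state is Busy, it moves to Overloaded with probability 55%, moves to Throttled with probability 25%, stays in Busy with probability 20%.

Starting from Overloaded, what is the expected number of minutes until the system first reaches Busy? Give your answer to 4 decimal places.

2.8571

Let t(s) be the expected number of minutes to first reach Busy from state s, with t(Busy) = 0. Conditioning on the first minute:
t(Throttled) = 1 + 0.4·t(Throttled) + 0.25·t(Overloaded)
t(Overloaded) = 1 + 0.3·t(Throttled) + 0.35·t(Overloaded)
Solving: t(Throttled) = 2.8571, t(Overloaded) = 2.8571.
Expected minutes from Overloaded to Busy: 2.8571.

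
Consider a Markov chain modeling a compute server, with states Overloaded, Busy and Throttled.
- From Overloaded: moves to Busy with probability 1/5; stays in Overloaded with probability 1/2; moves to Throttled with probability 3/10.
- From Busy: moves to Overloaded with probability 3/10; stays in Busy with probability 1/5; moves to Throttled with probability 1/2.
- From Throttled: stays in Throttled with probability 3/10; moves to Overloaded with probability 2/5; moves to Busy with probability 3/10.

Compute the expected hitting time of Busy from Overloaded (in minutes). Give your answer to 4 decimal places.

Let t(s) be the expected number of minutes to first reach Busy from state s, with t(Busy) = 0. Conditioning on the first minute:
t(Overloaded) = 1 + 0.5·t(Overloaded) + 0.3·t(Throttled)
t(Throttled) = 1 + 0.4·t(Overloaded) + 0.3·t(Throttled)
Solving: t(Overloaded) = 4.3478, t(Throttled) = 3.9130.
Expected minutes from Overloaded to Busy: 4.3478.

4.3478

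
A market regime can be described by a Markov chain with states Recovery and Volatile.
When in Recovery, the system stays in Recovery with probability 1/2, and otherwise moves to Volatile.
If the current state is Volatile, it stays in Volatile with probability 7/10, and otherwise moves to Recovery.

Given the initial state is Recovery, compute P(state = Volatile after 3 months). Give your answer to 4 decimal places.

0.6200

Propagate the distribution vector 3 months from Recovery.
After 0 months: (1.0000, 0.0000)
After 1 month: (0.5000, 0.5000)
After 2 months: (0.4000, 0.6000)
After 3 months: (0.3800, 0.6200)
P(in Volatile after 3 months) = 0.6200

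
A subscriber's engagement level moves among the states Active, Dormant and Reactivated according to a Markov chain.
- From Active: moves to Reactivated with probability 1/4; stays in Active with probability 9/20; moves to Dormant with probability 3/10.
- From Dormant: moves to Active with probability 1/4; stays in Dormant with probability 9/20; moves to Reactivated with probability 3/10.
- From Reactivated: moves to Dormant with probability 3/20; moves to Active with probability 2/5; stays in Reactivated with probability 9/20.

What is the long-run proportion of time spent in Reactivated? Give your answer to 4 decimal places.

Let the stationary distribution be π with π = πP and π_1 + π_2 + π_3 = 1.
π_1 = 0.45·π_1 + 0.25·π_2 + 0.4·π_3
π_2 = 0.3·π_1 + 0.45·π_2 + 0.15·π_3
Solving with the normalization constraint gives π = (0.3745, 0.2945, 0.3309).
So the stationary probability of Reactivated is 0.3309.

0.3309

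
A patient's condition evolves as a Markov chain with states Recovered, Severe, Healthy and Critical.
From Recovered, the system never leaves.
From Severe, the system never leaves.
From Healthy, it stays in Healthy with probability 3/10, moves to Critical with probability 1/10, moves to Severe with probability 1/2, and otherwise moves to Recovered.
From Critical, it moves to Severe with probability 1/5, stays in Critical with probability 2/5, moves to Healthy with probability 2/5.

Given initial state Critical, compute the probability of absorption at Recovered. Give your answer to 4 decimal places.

Let h(s) be the probability of absorption at Recovered starting from transient state s. Then h(Recovered) = 1 and h(Severe) = 0. By first-step analysis:
h(Healthy) = 0.1·1 + 0.5·0 + 0.3·h(Healthy) + 0.1·h(Critical)
h(Critical) = 0.2·0 + 0.4·h(Healthy) + 0.4·h(Critical)
Solving: h(Healthy) = 0.1579, h(Critical) = 0.1053.
Starting from Critical, the probability is 0.1053.

0.1053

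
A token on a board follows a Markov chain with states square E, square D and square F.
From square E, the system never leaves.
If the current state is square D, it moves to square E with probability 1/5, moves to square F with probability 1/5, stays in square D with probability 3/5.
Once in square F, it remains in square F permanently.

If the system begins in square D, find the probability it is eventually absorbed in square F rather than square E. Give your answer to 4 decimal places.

0.5000

Let h(s) be the probability of absorption at square F starting from transient state s. Then h(square F) = 1 and h(square E) = 0. By first-step analysis:
h(square D) = 0.2·0 + 0.6·h(square D) + 0.2·1
Solving: h(square D) = 0.5000.
Starting from square D, the probability is 0.5000.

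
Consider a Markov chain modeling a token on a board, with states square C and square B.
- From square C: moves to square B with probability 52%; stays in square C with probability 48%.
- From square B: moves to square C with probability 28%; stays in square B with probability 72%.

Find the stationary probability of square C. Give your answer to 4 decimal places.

0.3500

Let the stationary distribution be π with π = πP and π_1 + π_2 = 1.
π_1 = 0.48·π_1 + 0.28·π_2
Solving with the normalization constraint gives π = (0.3500, 0.6500).
So the stationary probability of square C is 0.3500.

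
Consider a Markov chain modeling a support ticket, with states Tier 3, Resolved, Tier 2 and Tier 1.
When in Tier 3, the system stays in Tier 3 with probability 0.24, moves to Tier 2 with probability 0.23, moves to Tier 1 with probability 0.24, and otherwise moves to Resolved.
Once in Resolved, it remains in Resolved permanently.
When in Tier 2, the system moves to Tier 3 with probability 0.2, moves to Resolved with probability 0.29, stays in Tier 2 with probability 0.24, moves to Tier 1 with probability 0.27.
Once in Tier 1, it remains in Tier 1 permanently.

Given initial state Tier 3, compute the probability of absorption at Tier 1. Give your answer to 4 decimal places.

Let h(s) be the probability of absorption at Tier 1 starting from transient state s. Then h(Tier 1) = 1 and h(Resolved) = 0. By first-step analysis:
h(Tier 3) = 0.24·h(Tier 3) + 0.29·0 + 0.23·h(Tier 2) + 0.24·1
h(Tier 2) = 0.2·h(Tier 3) + 0.29·0 + 0.24·h(Tier 2) + 0.27·1
Solving: h(Tier 3) = 0.4599, h(Tier 2) = 0.4763.
Starting from Tier 3, the probability is 0.4599.

0.4599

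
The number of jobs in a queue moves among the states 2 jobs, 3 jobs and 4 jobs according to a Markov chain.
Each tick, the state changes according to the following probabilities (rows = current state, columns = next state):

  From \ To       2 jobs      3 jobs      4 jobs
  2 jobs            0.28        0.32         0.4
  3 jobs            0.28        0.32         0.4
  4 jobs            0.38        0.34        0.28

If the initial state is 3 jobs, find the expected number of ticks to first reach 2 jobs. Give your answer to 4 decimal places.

3.1674

Let t(s) be the expected number of ticks to first reach 2 jobs from state s, with t(2 jobs) = 0. Conditioning on the first tick:
t(3 jobs) = 1 + 0.32·t(3 jobs) + 0.4·t(4 jobs)
t(4 jobs) = 1 + 0.34·t(3 jobs) + 0.28·t(4 jobs)
Solving: t(3 jobs) = 3.1674, t(4 jobs) = 2.8846.
Expected ticks from 3 jobs to 2 jobs: 3.1674.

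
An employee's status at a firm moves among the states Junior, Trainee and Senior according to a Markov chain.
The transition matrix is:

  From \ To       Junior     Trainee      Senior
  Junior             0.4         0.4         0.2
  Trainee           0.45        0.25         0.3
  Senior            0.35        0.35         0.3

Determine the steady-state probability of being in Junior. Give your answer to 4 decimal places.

Let the stationary distribution be π with π = πP and π_1 + π_2 + π_3 = 1.
π_1 = 0.4·π_1 + 0.45·π_2 + 0.35·π_3
π_2 = 0.4·π_1 + 0.25·π_2 + 0.35·π_3
Solving with the normalization constraint gives π = (0.4038, 0.3365, 0.2596).
So the stationary probability of Junior is 0.4038.

0.4038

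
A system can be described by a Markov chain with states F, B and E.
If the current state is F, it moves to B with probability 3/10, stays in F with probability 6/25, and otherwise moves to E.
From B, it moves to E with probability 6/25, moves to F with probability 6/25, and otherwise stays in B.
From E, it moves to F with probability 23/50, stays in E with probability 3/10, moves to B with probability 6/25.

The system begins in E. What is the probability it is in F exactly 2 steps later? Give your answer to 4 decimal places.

0.3060

Sum over the intermediate state after 1 step:
P = P(E→F)·P(F→F) + P(E→B)·P(B→F) + P(E→E)·P(E→F)
  = 0.46×0.24 + 0.24×0.24 + 0.3×0.46
  = 0.1104 + 0.0576 + 0.1380 = 0.3060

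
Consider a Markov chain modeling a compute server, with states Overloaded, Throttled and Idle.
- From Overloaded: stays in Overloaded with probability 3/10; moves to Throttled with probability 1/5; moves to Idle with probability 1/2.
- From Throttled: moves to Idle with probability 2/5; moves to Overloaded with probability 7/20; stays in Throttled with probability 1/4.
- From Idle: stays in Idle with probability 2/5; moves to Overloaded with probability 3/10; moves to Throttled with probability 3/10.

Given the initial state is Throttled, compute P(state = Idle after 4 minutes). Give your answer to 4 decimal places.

Propagate the distribution vector 4 minutes from Throttled.
After 0 minutes: (0.0000, 1.0000, 0.0000)
After 1 minute: (0.3500, 0.2500, 0.4000)
After 2 minutes: (0.3125, 0.2525, 0.4350)
After 3 minutes: (0.3126, 0.2561, 0.4313)
After 4 minutes: (0.3128, 0.2559, 0.4313)
P(in Idle after 4 minutes) = 0.4313

0.4313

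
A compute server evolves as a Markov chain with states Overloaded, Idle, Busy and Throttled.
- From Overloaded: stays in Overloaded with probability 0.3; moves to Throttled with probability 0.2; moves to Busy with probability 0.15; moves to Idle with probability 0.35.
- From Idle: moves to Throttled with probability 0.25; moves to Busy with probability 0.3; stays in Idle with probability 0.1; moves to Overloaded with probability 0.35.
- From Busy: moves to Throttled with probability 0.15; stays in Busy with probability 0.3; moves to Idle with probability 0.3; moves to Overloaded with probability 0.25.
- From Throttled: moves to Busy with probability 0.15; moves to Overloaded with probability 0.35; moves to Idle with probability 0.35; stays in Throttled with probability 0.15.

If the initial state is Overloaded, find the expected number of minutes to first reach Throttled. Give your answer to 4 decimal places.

Let t(s) be the expected number of minutes to first reach Throttled from state s, with t(Throttled) = 0. Conditioning on the first minute:
t(Overloaded) = 1 + 0.3·t(Overloaded) + 0.35·t(Idle) + 0.15·t(Busy)
t(Idle) = 1 + 0.35·t(Overloaded) + 0.1·t(Idle) + 0.3·t(Busy)
t(Busy) = 1 + 0.25·t(Overloaded) + 0.3·t(Idle) + 0.3·t(Busy)
Solving: t(Overloaded) = 4.9423, t(Idle) = 4.7806, t(Busy) = 5.2425.
Expected minutes from Overloaded to Throttled: 4.9423.

4.9423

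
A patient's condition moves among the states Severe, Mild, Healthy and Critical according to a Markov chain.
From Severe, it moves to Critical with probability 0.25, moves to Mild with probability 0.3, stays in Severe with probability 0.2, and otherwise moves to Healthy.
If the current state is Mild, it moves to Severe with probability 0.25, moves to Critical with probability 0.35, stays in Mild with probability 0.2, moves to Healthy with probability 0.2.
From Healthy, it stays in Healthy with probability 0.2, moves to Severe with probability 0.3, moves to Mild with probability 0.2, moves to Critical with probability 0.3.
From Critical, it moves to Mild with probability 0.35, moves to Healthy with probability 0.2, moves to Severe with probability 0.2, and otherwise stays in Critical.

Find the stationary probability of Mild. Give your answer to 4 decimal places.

Let the stationary distribution be π with π = πP and π_1 + π_2 + π_3 + π_4 = 1.
π_1 = 0.2·π_1 + 0.25·π_2 + 0.3·π_3 + 0.2·π_4
π_2 = 0.3·π_1 + 0.2·π_2 + 0.2·π_3 + 0.35·π_4
π_3 = 0.25·π_1 + 0.2·π_2 + 0.2·π_3 + 0.2·π_4
Solving with the normalization constraint gives π = (0.2345, 0.2665, 0.2117, 0.2872).
So the stationary probability of Mild is 0.2665.

0.2665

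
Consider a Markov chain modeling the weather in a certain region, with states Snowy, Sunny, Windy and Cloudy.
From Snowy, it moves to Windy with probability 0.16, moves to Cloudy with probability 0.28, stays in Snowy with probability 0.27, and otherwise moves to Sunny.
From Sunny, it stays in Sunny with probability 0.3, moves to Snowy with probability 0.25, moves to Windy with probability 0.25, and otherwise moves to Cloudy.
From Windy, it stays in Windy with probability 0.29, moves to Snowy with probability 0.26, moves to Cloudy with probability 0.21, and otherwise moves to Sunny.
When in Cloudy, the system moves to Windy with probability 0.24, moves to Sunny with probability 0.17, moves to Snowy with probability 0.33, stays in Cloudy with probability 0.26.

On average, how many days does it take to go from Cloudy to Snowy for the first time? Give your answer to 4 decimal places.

3.3912

Let t(s) be the expected number of days to first reach Snowy from state s, with t(Snowy) = 0. Conditioning on the first day:
t(Sunny) = 1 + 0.3·t(Sunny) + 0.25·t(Windy) + 0.2·t(Cloudy)
t(Windy) = 1 + 0.24·t(Sunny) + 0.29·t(Windy) + 0.21·t(Cloudy)
t(Cloudy) = 1 + 0.17·t(Sunny) + 0.24·t(Windy) + 0.26·t(Cloudy)
Solving: t(Sunny) = 3.7061, t(Windy) = 3.6643, t(Cloudy) = 3.3912.
Expected days from Cloudy to Snowy: 3.3912.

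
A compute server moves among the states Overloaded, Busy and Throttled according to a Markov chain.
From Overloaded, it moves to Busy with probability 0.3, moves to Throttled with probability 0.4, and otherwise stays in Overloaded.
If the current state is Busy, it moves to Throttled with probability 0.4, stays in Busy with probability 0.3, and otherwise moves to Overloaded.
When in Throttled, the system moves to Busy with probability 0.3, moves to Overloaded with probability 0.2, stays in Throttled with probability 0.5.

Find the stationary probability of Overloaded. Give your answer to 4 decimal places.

0.2556

Let the stationary distribution be π with π = πP and π_1 + π_2 + π_3 = 1.
π_1 = 0.3·π_1 + 0.3·π_2 + 0.2·π_3
π_2 = 0.3·π_1 + 0.3·π_2 + 0.3·π_3
Solving with the normalization constraint gives π = (0.2556, 0.3000, 0.4444).
So the stationary probability of Overloaded is 0.2556.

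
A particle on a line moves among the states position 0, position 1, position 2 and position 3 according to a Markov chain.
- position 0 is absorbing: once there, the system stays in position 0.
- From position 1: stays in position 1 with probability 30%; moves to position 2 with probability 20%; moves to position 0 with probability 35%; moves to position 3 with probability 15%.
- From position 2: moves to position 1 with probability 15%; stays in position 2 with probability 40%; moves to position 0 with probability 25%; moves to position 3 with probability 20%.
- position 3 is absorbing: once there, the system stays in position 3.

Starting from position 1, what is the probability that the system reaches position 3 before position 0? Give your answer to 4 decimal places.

Let h(s) be the probability of absorption at position 3 starting from transient state s. Then h(position 3) = 1 and h(position 0) = 0. By first-step analysis:
h(position 1) = 0.35·0 + 0.3·h(position 1) + 0.2·h(position 2) + 0.15·1
h(position 2) = 0.25·0 + 0.15·h(position 1) + 0.4·h(position 2) + 0.2·1
Solving: h(position 1) = 0.3333, h(position 2) = 0.4167.
Starting from position 1, the probability is 0.3333.

0.3333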